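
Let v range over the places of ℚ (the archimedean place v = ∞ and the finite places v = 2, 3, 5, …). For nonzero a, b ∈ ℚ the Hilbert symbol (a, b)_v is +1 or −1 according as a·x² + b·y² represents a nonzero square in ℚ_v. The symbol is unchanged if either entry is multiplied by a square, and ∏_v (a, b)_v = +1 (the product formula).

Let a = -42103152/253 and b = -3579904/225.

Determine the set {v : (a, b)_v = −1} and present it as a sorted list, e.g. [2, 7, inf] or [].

[2, 3, 11, 17, 19, inf]

Mod squares: a ≡ -167739, b ≡ -874. Check v ∈ {∞, 2, 3, 5, 7, 11, 13, 17, 19, 23}.
v=∞: -167739 < 0 and -874 < 0  ⇒  (a,b)_∞ = -1.
v=5: a=5^0·(≡1), b=5^-2·(≡4) mod 5; (1|5)=+1, (4|5)=+1; (−1)^{0·-2·2}·(+1)^-2·(+1)^0 = +1.
v=3: a=3^5·(≡1), b=3^-2·(≡2) mod 3; (1|3)=+1, (2|3)=-1; (−1)^{5·-2·1}·(+1)^-2·(-1)^5 = -1.
v=17: a=17^1·(≡14), b=17^0·(≡6) mod 17; (14|17)=-1, (6|17)=-1; (−1)^{1·0·8}·(-1)^0·(-1)^1 = -1.
v=19: a=19^0·(≡2), b=19^1·(≡4) mod 19; (2|19)=-1, (4|19)=+1; (−1)^{0·1·9}·(-1)^1·(+1)^0 = -1.
v=11: a=11^-1·(≡8), b=11^0·(≡7) mod 11; (8|11)=-1, (7|11)=-1; (−1)^{-1·0·5}·(-1)^0·(-1)^-1 = -1.
v=23: a=23^-1·(≡15), b=23^1·(≡6) mod 23; (15|23)=-1, (6|23)=+1; (−1)^{-1·1·11}·(-1)^1·(+1)^-1 = +1.
v=2: v_2(a)=4, v_2(b)=13; units ≡ 5, 3 (mod 8); ε·ε+αω+βω = 0·1+4·1+13·1 ≡ 1  ⇒  (a,b)_2 = -1.
v=7: a=7^2·(≡2), b=7^0·(≡1) mod 7; (2|7)=+1, (1|7)=+1; (−1)^{2·0·3}·(+1)^0·(+1)^2 = +1.
v=13: a=13^1·(≡2), b=13^0·(≡9) mod 13; (2|13)=-1, (9|13)=+1; (−1)^{1·0·6}·(-1)^0·(+1)^1 = +1.
(-167739, -874 / ℚ) ramifies at {2, 3, 11, 17, 19, ∞}: a division algebra.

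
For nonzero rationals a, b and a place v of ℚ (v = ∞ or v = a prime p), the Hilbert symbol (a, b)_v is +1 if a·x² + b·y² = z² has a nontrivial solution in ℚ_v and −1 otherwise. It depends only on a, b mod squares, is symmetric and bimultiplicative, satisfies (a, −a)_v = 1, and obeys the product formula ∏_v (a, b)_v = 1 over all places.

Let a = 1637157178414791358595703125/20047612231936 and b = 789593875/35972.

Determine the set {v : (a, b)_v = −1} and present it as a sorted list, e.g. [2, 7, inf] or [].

[5, 7, 11, 31]

Mod squares: a ≡ 1072445, b ≡ 638435. Check v ∈ {∞, 2, 5, 7, 11, 17, 23, 29, 31, 37, 41}.
v=17: a=17^1·(≡2), b=17^-1·(≡16) mod 17; (2|17)=+1, (16|17)=+1; (−1)^{1·-1·8}·(+1)^-1·(+1)^1 = +1.
v=∞: 1072445 > 0 and 638435 > 0  ⇒  (a,b)_∞ = +1.
v=37: a=37^3·(≡18), b=37^1·(≡18) mod 37; (18|37)=-1, (18|37)=-1; (−1)^{3·1·18}·(-1)^1·(-1)^3 = +1.
v=29: a=29^4·(≡24), b=29^3·(≡13) mod 29; (24|29)=+1, (13|29)=+1; (−1)^{4·3·14}·(+1)^3·(+1)^4 = +1.
v=5: a=5^9·(≡1), b=5^3·(≡3) mod 5; (1|5)=+1, (3|5)=-1; (−1)^{9·3·2}·(+1)^3·(-1)^9 = -1.
v=41: a=41^2·(≡39), b=41^0·(≡6) mod 41; (39|41)=+1, (6|41)=-1; (−1)^{2·0·20}·(+1)^0·(-1)^2 = +1.
v=23: a=23^-8·(≡16), b=23^-2·(≡12) mod 23; (16|23)=+1, (12|23)=+1; (−1)^{-8·-2·11}·(+1)^-2·(+1)^-8 = +1.
v=31: a=31^1·(≡11), b=31^0·(≡3) mod 31; (11|31)=-1, (3|31)=-1; (−1)^{1·0·15}·(-1)^0·(-1)^1 = -1.
v=7: a=7^4·(≡3), b=7^1·(≡2) mod 7; (3|7)=-1, (2|7)=+1; (−1)^{4·1·3}·(-1)^1·(+1)^4 = -1.
v=2: v_2(a)=-8, v_2(b)=-2; units ≡ 5, 3 (mod 8); ε·ε+αω+βω = 0·1+-8·1+-2·1 ≡ 0  ⇒  (a,b)_2 = +1.
v=11: a=11^1·(≡2), b=11^0·(≡2) mod 11; (2|11)=-1, (2|11)=-1; (−1)^{1·0·5}·(-1)^0·(-1)^1 = -1.
|Ram(1072445, 638435)| = 4, even; anisotropic at {5, 7, 11, 31}.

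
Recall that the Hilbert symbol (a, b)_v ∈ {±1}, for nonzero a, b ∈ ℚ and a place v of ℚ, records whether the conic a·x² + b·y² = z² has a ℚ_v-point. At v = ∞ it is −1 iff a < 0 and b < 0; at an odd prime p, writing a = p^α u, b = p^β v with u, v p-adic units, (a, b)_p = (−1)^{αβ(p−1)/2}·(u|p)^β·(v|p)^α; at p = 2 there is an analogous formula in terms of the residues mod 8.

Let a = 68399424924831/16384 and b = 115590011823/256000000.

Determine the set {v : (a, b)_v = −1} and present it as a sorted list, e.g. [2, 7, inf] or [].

[2, 3, 11, 13]

Mod squares: a ≡ 39, b ≡ 143. Check v ∈ {∞, 2, 3, 5, 7, 11, 13}.
v=5: a=5^0·(≡4), b=5^-6·(≡2) mod 5; (4|5)=+1, (2|5)=-1; (−1)^{0·-6·2}·(+1)^-6·(-1)^0 = +1.
v=7: a=7^6·(≡2), b=7^0·(≡5) mod 7; (2|7)=+1, (5|7)=-1; (−1)^{6·0·3}·(+1)^0·(-1)^6 = +1.
v=13: a=13^3·(≡10), b=13^3·(≡11) mod 13; (10|13)=+1, (11|13)=-1; (−1)^{3·3·6}·(+1)^3·(-1)^3 = -1.
v=∞: 39 > 0 and 143 > 0  ⇒  (a,b)_∞ = +1.
v=2: v_2(a)=-14, v_2(b)=-14; units ≡ 7, 7 (mod 8); ε·ε+αω+βω = 1·1+-14·0+-14·0 ≡ 1  ⇒  (a,b)_2 = -1.
v=3: a=3^7·(≡1), b=3^14·(≡2) mod 3; (1|3)=+1, (2|3)=-1; (−1)^{7·14·1}·(+1)^14·(-1)^7 = -1.
v=11: a=11^2·(≡7), b=11^1·(≡7) mod 11; (7|11)=-1, (7|11)=-1; (−1)^{2·1·5}·(-1)^1·(-1)^2 = -1.
|Ram(39, 143)| = 4, even; anisotropic at {2, 3, 11, 13}.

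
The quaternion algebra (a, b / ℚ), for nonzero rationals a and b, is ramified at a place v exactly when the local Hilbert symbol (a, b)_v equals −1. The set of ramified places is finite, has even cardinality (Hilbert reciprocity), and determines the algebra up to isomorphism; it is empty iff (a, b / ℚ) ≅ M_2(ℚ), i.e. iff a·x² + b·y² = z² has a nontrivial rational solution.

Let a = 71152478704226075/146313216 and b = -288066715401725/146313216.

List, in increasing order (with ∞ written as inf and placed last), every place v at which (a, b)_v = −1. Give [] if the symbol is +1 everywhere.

[2, 19, 23, 43]

Mod squares: a ≡ 244283, b ≡ -989. Check v ∈ {∞, 2, 3, 5, 7, 13, 19, 23, 43}.
v=7: a=7^-2·(≡2), b=7^-2·(≡6) mod 7; (2|7)=+1, (6|7)=-1; (−1)^{-2·-2·3}·(+1)^-2·(-1)^-2 = +1.
v=19: a=19^5·(≡8), b=19^4·(≡14) mod 19; (8|19)=-1, (14|19)=-1; (−1)^{5·4·9}·(-1)^4·(-1)^5 = -1.
v=2: v_2(a)=-12, v_2(b)=-12; units ≡ 3, 3 (mod 8); ε·ε+αω+βω = 1·1+-12·1+-12·1 ≡ 1  ⇒  (a,b)_2 = -1.
v=23: a=23^3·(≡9), b=23^3·(≡13) mod 23; (9|23)=+1, (13|23)=+1; (−1)^{3·3·11}·(+1)^3·(+1)^3 = -1.
v=43: a=43^1·(≡22), b=43^1·(≡2) mod 43; (22|43)=-1, (2|43)=-1; (−1)^{1·1·21}·(-1)^1·(-1)^1 = -1.
v=∞: 244283 > 0 and -989 < 0  ⇒  (a,b)_∞ = +1.
v=3: a=3^-6·(≡2), b=3^-6·(≡1) mod 3; (2|3)=-1, (1|3)=+1; (−1)^{-6·-6·1}·(-1)^-6·(+1)^-6 = +1.
v=5: a=5^2·(≡3), b=5^2·(≡1) mod 5; (3|5)=-1, (1|5)=+1; (−1)^{2·2·2}·(-1)^2·(+1)^2 = +1.
v=13: a=13^3·(≡6), b=13^2·(≡12) mod 13; (6|13)=-1, (12|13)=+1; (−1)^{3·2·6}·(-1)^2·(+1)^3 = +1.
Ram(244283, -989) = {2, 19, 23, 43}; no ℚ_2-point on the conic.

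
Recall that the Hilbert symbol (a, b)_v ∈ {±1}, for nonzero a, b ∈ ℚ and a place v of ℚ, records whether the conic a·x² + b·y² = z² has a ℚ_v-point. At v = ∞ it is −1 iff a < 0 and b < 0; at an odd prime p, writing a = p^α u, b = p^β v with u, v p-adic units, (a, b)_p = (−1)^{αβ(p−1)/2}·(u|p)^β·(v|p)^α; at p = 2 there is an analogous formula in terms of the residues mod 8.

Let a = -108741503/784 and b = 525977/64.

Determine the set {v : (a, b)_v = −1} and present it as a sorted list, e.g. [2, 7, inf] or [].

[17, 47]

Mod squares: a ≡ -301223, b ≡ 1457. Check v ∈ {∞, 2, 7, 13, 17, 19, 29, 31, 47}.
v=47: a=47^1·(≡30), b=47^1·(≡39) mod 47; (30|47)=-1, (39|47)=-1; (−1)^{1·1·23}·(-1)^1·(-1)^1 = -1.
v=17: a=17^1·(≡7), b=17^0·(≡5) mod 17; (7|17)=-1, (5|17)=-1; (−1)^{1·0·8}·(-1)^0·(-1)^1 = -1.
v=2: v_2(a)=-4, v_2(b)=-6; units ≡ 1, 1 (mod 8); ε·ε+αω+βω = 0·0+-4·0+-6·0 ≡ 0  ⇒  (a,b)_2 = +1.
v=19: a=19^2·(≡12), b=19^2·(≡10) mod 19; (12|19)=-1, (10|19)=-1; (−1)^{2·2·9}·(-1)^2·(-1)^2 = +1.
v=29: a=29^1·(≡22), b=29^0·(≡20) mod 29; (22|29)=+1, (20|29)=+1; (−1)^{1·0·14}·(+1)^0·(+1)^1 = +1.
v=13: a=13^1·(≡7), b=13^0·(≡3) mod 13; (7|13)=-1, (3|13)=+1; (−1)^{1·0·6}·(-1)^0·(+1)^1 = +1.
v=∞: -301223 < 0 and 1457 > 0  ⇒  (a,b)_∞ = +1.
v=7: a=7^-2·(≡2), b=7^0·(≡4) mod 7; (2|7)=+1, (4|7)=+1; (−1)^{-2·0·3}·(+1)^0·(+1)^-2 = +1.
v=31: a=31^0·(≡2), b=31^1·(≡5) mod 31; (2|31)=+1, (5|31)=+1; (−1)^{0·1·15}·(+1)^1·(+1)^0 = +1.
Ram(-301223, 1457) = {17, 47}; no ℚ_17-point on the conic.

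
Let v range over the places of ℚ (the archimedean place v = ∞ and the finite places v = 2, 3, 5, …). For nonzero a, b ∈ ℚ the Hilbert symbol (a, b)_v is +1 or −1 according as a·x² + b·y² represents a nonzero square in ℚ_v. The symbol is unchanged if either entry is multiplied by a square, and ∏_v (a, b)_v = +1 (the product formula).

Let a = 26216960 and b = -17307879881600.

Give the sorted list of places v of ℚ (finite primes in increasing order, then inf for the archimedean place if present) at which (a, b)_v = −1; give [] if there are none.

[2, 11]

(a, b) ≡ (2090, -14) mod (ℚ^×)²; places V = {2, 5, 7, 11, 19, ∞}.
(a,b)_∞: sgn(2090)=+, sgn(-14)=−, so +1.
(a,b)_19: α=1, u≡3; β=4, v≡1 (mod 19); (3|19)=-1, (1|19)=+1; sign (−1)^0·-1^4·+1^1 = +1.
(a,b)_5: α=1, u≡2; β=2, v≡1 (mod 5); (2|5)=-1, (1|5)=+1; sign (−1)^0·-1^2·+1^1 = +1.
(a,b)_7: α=2, u≡2; β=3, v≡3 (mod 7); (2|7)=+1, (3|7)=-1; sign (−1)^0·+1^3·-1^2 = +1.
(a,b)_11: α=1, u≡1; β=2, v≡8 (mod 11); (1|11)=+1, (8|11)=-1; sign (−1)^0·+1^2·-1^1 = -1.
(a,b)_2: α=9, β=7; u≡5, v≡1 (mod 8); ε(u)ε(v)=0·0, αω(v)=9·0, βω(u)=7·1; sum ≡ 1  ⇒  -1.
Ram(2090, -14) = {2, 11}; no ℚ_2-point on the conic.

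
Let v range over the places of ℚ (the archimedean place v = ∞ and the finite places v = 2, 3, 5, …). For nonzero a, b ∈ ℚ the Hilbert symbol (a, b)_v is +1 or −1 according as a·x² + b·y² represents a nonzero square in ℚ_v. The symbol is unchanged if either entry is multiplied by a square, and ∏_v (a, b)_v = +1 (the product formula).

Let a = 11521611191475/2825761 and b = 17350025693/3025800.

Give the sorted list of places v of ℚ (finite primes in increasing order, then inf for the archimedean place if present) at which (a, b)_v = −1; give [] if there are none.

Mod squares: a ≡ 11, b ≡ 5434. Check v ∈ {∞, 2, 3, 5, 7, 11, 13, 19, 41}.
v=7: a=7^2·(≡1), b=7^2·(≡2) mod 7; (1|7)=+1, (2|7)=+1; (−1)^{2·2·3}·(+1)^2·(+1)^2 = +1.
v=3: a=3^8·(≡2), b=3^-2·(≡1) mod 3; (2|3)=-1, (1|3)=+1; (−1)^{8·-2·1}·(-1)^-2·(+1)^8 = +1.
v=13: a=13^0·(≡7), b=13^1·(≡7) mod 13; (7|13)=-1, (7|13)=-1; (−1)^{0·1·6}·(-1)^1·(-1)^0 = -1.
v=41: a=41^-4·(≡6), b=41^-2·(≡27) mod 41; (6|41)=-1, (27|41)=-1; (−1)^{-4·-2·20}·(-1)^-2·(-1)^-4 = +1.
v=19: a=19^4·(≡1), b=19^5·(≡6) mod 19; (1|19)=+1, (6|19)=+1; (−1)^{4·5·9}·(+1)^5·(+1)^4 = +1.
v=∞: 11 > 0 and 5434 > 0  ⇒  (a,b)_∞ = +1.
v=5: a=5^2·(≡4), b=5^-2·(≡4) mod 5; (4|5)=+1, (4|5)=+1; (−1)^{2·-2·2}·(+1)^-2·(+1)^2 = +1.
v=11: a=11^1·(≡9), b=11^1·(≡7) mod 11; (9|11)=+1, (7|11)=-1; (−1)^{1·1·5}·(+1)^1·(-1)^1 = +1.
v=2: v_2(a)=0, v_2(b)=-3; units ≡ 3, 5 (mod 8); ε·ε+αω+βω = 1·0+0·1+-3·1 ≡ 1  ⇒  (a,b)_2 = -1.
(11, 5434 / ℚ) ramifies at {2, 13}: a division algebra.

[2, 13]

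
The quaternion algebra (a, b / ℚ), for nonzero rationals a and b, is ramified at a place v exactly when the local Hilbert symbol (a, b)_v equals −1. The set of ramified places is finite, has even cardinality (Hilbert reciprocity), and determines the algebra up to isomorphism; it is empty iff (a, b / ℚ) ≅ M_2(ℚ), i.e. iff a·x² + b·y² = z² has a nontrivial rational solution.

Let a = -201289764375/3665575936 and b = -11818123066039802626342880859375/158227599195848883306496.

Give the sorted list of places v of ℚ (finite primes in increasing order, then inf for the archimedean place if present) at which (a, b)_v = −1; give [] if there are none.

[3, 7, 19, inf]

Mod squares: a ≡ -7, b ≡ -18354. Check v ∈ {∞, 2, 3, 5, 7, 11, 17, 19, 23, 43}.
v=3: a=3^2·(≡2), b=3^9·(≡2) mod 3; (2|3)=-1, (2|3)=-1; (−1)^{2·9·1}·(-1)^9·(-1)^2 = -1.
v=5: a=5^4·(≡2), b=5^10·(≡4) mod 5; (2|5)=-1, (4|5)=+1; (−1)^{4·10·2}·(-1)^10·(+1)^4 = +1.
v=23: a=23^0·(≡4), b=23^-1·(≡19) mod 23; (4|23)=+1, (19|23)=-1; (−1)^{0·-1·11}·(+1)^-1·(-1)^0 = +1.
v=19: a=19^2·(≡3), b=19^7·(≡2) mod 19; (3|19)=-1, (2|19)=-1; (−1)^{2·7·9}·(-1)^7·(-1)^2 = -1.
v=43: a=43^-2·(≡11), b=43^-4·(≡30) mod 43; (11|43)=+1, (30|43)=-1; (−1)^{-2·-4·21}·(+1)^-4·(-1)^-2 = +1.
v=17: a=17^2·(≡5), b=17^4·(≡14) mod 17; (5|17)=-1, (14|17)=-1; (−1)^{2·4·8}·(-1)^4·(-1)^2 = +1.
v=∞: -7 < 0 and -18354 < 0  ⇒  (a,b)_∞ = -1.
v=11: a=11^-2·(≡3), b=11^-4·(≡9) mod 11; (3|11)=+1, (9|11)=+1; (−1)^{-2·-4·5}·(+1)^-4·(+1)^-2 = +1.
v=7: a=7^3·(≡3), b=7^7·(≡6) mod 7; (3|7)=-1, (6|7)=-1; (−1)^{3·7·3}·(-1)^7·(-1)^3 = -1.
v=2: v_2(a)=-14, v_2(b)=-37; units ≡ 1, 7 (mod 8); ε·ε+αω+βω = 0·1+-14·0+-37·0 ≡ 0  ⇒  (a,b)_2 = +1.
Ram(-7, -18354) = {3, 7, 19, ∞}; no ℚ_3-point on the conic.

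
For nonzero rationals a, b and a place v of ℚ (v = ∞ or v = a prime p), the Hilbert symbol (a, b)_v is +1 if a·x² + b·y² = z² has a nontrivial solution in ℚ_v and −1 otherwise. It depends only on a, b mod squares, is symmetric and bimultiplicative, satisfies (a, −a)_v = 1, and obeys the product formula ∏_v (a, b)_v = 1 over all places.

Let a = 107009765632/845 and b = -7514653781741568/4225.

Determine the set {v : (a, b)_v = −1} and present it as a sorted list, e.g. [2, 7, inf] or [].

Mod squares: a ≡ 17765, b ≡ -357. Check v ∈ {∞, 2, 3, 5, 7, 11, 13, 17, 19}.
v=3: a=3^0·(≡2), b=3^1·(≡1) mod 3; (2|3)=-1, (1|3)=+1; (−1)^{0·1·1}·(-1)^1·(+1)^0 = -1.
v=17: a=17^1·(≡8), b=17^1·(≡15) mod 17; (8|17)=+1, (15|17)=+1; (−1)^{1·1·8}·(+1)^1·(+1)^1 = +1.
v=∞: 17765 > 0 and -357 < 0  ⇒  (a,b)_∞ = +1.
v=7: a=7^6·(≡6), b=7^7·(≡3) mod 7; (6|7)=-1, (3|7)=-1; (−1)^{6·7·3}·(-1)^7·(-1)^6 = -1.
v=11: a=11^1·(≡9), b=11^2·(≡6) mod 11; (9|11)=+1, (6|11)=-1; (−1)^{1·2·5}·(+1)^2·(-1)^1 = -1.
v=5: a=5^-1·(≡3), b=5^-2·(≡3) mod 5; (3|5)=-1, (3|5)=-1; (−1)^{-1·-2·2}·(-1)^-2·(-1)^-1 = -1.
v=19: a=19^1·(≡16), b=19^2·(≡6) mod 19; (16|19)=+1, (6|19)=+1; (−1)^{1·2·9}·(+1)^2·(+1)^1 = +1.
v=13: a=13^-2·(≡11), b=13^-2·(≡7) mod 13; (11|13)=-1, (7|13)=-1; (−1)^{-2·-2·6}·(-1)^-2·(-1)^-2 = +1.
v=2: v_2(a)=8, v_2(b)=12; units ≡ 5, 3 (mod 8); ε·ε+αω+βω = 0·1+8·1+12·1 ≡ 0  ⇒  (a,b)_2 = +1.
|Ram(17765, -357)| = 4, even; anisotropic at {3, 5, 7, 11}.

[3, 5, 7, 11]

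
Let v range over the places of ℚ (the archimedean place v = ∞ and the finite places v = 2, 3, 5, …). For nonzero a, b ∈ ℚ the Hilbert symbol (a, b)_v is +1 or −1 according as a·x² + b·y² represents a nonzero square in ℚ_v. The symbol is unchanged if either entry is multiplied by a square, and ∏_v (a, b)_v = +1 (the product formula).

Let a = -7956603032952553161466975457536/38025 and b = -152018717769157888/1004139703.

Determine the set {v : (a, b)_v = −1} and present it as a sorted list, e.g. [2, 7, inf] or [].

[53, inf]

Mod squares: a ≡ -4081, b ≡ -279979. Check v ∈ {∞, 2, 3, 5, 7, 11, 13, 19, 23, 29, 37, 47, 53, 59}.
v=47: a=47^2·(≡4), b=47^1·(≡6) mod 47; (4|47)=+1, (6|47)=+1; (−1)^{2·1·23}·(+1)^1·(+1)^2 = +1.
v=29: a=29^2·(≡3), b=29^-2·(≡28) mod 29; (3|29)=-1, (28|29)=+1; (−1)^{2·-2·14}·(-1)^-2·(+1)^2 = +1.
v=37: a=37^2·(≡16), b=37^1·(≡6) mod 37; (16|37)=+1, (6|37)=-1; (−1)^{2·1·18}·(+1)^1·(-1)^2 = +1.
v=2: v_2(a)=8, v_2(b)=8; units ≡ 7, 5 (mod 8); ε·ε+αω+βω = 1·0+8·1+8·0 ≡ 0  ⇒  (a,b)_2 = +1.
v=∞: -4081 < 0 and -279979 < 0  ⇒  (a,b)_∞ = -1.
v=3: a=3^-2·(≡2), b=3^0·(≡2) mod 3; (2|3)=-1, (2|3)=-1; (−1)^{-2·0·1}·(-1)^0·(-1)^-2 = +1.
v=5: a=5^-2·(≡4), b=5^0·(≡4) mod 5; (4|5)=+1, (4|5)=+1; (−1)^{-2·0·2}·(+1)^0·(+1)^-2 = +1.
v=53: a=53^5·(≡46), b=53^2·(≡33) mod 53; (46|53)=+1, (33|53)=-1; (−1)^{5·2·26}·(+1)^2·(-1)^5 = -1.
v=59: a=59^0·(≡7), b=59^-2·(≡20) mod 59; (7|59)=+1, (20|59)=+1; (−1)^{0·-2·29}·(+1)^-2·(+1)^0 = +1.
v=7: a=7^3·(≡5), b=7^-3·(≡1) mod 7; (5|7)=-1, (1|7)=+1; (−1)^{3·-3·3}·(-1)^-3·(+1)^3 = +1.
v=19: a=19^0·(≡17), b=19^2·(≡5) mod 19; (17|19)=+1, (5|19)=+1; (−1)^{0·2·9}·(+1)^2·(+1)^0 = +1.
v=11: a=11^5·(≡4), b=11^4·(≡4) mod 11; (4|11)=+1, (4|11)=+1; (−1)^{5·4·5}·(+1)^4·(+1)^5 = +1.
v=13: a=13^-2·(≡9), b=13^0·(≡5) mod 13; (9|13)=+1, (5|13)=-1; (−1)^{-2·0·6}·(+1)^0·(-1)^-2 = +1.
v=23: a=23^2·(≡12), b=23^1·(≡11) mod 23; (12|23)=+1, (11|23)=-1; (−1)^{2·1·11}·(+1)^1·(-1)^2 = +1.
(-4081, -279979 / ℚ) ramifies at {53, ∞}: a division algebra.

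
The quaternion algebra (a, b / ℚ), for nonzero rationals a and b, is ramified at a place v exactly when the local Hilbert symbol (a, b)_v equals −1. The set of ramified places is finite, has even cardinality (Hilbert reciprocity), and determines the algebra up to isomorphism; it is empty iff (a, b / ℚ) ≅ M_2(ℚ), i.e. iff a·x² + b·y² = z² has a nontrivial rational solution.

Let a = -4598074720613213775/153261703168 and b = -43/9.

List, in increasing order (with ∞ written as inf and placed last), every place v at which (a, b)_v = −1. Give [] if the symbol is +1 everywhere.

Mod squares: a ≡ -777, b ≡ -43. Check v ∈ {∞, 2, 3, 5, 7, 13, 17, 29, 31, 37, 43}.
v=3: a=3^9·(≡2), b=3^-2·(≡2) mod 3; (2|3)=-1, (2|3)=-1; (−1)^{9·-2·1}·(-1)^-2·(-1)^9 = -1.
v=7: a=7^-1·(≡4), b=7^0·(≡3) mod 7; (4|7)=+1, (3|7)=-1; (−1)^{-1·0·3}·(+1)^0·(-1)^-1 = -1.
v=5: a=5^2·(≡3), b=5^0·(≡3) mod 5; (3|5)=-1, (3|5)=-1; (−1)^{2·0·2}·(-1)^0·(-1)^2 = +1.
v=43: a=43^2·(≡41), b=43^1·(≡19) mod 43; (41|43)=+1, (19|43)=-1; (−1)^{2·1·21}·(+1)^1·(-1)^2 = +1.
v=37: a=37^1·(≡7), b=37^0·(≡24) mod 37; (7|37)=+1, (24|37)=-1; (−1)^{1·0·18}·(+1)^0·(-1)^1 = -1.
v=31: a=31^2·(≡29), b=31^0·(≡9) mod 31; (29|31)=-1, (9|31)=+1; (−1)^{2·0·15}·(-1)^0·(+1)^2 = +1.
v=∞: -777 < 0 and -43 < 0  ⇒  (a,b)_∞ = -1.
v=13: a=13^2·(≡1), b=13^0·(≡1) mod 13; (1|13)=+1, (1|13)=+1; (−1)^{2·0·6}·(+1)^0·(+1)^2 = +1.
v=2: v_2(a)=-18, v_2(b)=0; units ≡ 7, 5 (mod 8); ε·ε+αω+βω = 1·0+-18·1+0·0 ≡ 0  ⇒  (a,b)_2 = +1.
v=17: a=17^-4·(≡12), b=17^0·(≡16) mod 17; (12|17)=-1, (16|17)=+1; (−1)^{-4·0·8}·(-1)^0·(+1)^-4 = +1.
v=29: a=29^2·(≡1), b=29^0·(≡21) mod 29; (1|29)=+1, (21|29)=-1; (−1)^{2·0·14}·(+1)^0·(-1)^2 = +1.
|Ram(-777, -43)| = 4, even; anisotropic at {3, 7, 37, ∞}.

[3, 7, 37, inf]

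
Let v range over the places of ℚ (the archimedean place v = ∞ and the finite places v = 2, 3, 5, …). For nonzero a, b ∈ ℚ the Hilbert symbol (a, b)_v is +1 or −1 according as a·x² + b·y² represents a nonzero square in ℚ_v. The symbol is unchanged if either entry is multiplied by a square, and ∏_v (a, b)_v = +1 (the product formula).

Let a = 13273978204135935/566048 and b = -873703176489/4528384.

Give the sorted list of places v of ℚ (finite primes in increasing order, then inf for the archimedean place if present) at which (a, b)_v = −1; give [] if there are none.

[2, 43]

(a, b) ≡ (19058030, -58609) mod (ℚ^×)²; places V = {2, 3, 5, 7, 11, 13, 19, 23, 29, 41, 43, 47, ∞}.
(a,b)_11: α=2, u≡8; β=2, v≡7 (mod 11); (8|11)=-1, (7|11)=-1; sign (−1)^0·-1^2·-1^2 = +1.
(a,b)_41: α=1, u≡6; β=0, v≡31 (mod 41); (6|41)=-1, (31|41)=+1; sign (−1)^0·-1^0·+1^1 = +1.
(a,b)_7: α=-2, u≡3; β=-2, v≡2 (mod 7); (3|7)=-1, (2|7)=+1; sign (−1)^0·-1^-2·+1^-2 = +1.
(a,b)_29: α=2, u≡23; β=1, v≡23 (mod 29); (23|29)=+1, (23|29)=+1; sign (−1)^0·+1^1·+1^2 = +1.
(a,b)_3: α=4, u≡2; β=6, v≡2 (mod 3); (2|3)=-1, (2|3)=-1; sign (−1)^0·-1^6·-1^4 = +1.
(a,b)_23: α=1, u≡12; β=0, v≡4 (mod 23); (12|23)=+1, (4|23)=+1; sign (−1)^0·+1^0·+1^1 = +1.
(a,b)_5: α=1, u≡4; β=0, v≡4 (mod 5); (4|5)=+1, (4|5)=+1; sign (−1)^0·+1^0·+1^1 = +1.
(a,b)_∞: sgn(19058030)=+, sgn(-58609)=−, so +1.
(a,b)_2: α=-5, β=-8; u≡7, v≡7 (mod 8); ε(u)ε(v)=1·1, αω(v)=-5·0, βω(u)=-8·0; sum ≡ 1  ⇒  -1.
(a,b)_13: α=2, u≡4; β=2, v≡2 (mod 13); (4|13)=+1, (2|13)=-1; sign (−1)^0·+1^2·-1^2 = +1.
(a,b)_19: α=-2, u≡6; β=-2, v≡5 (mod 19); (6|19)=+1, (5|19)=+1; sign (−1)^0·+1^-2·+1^-2 = +1.
(a,b)_47: α=1, u≡28; β=1, v≡15 (mod 47); (28|47)=+1, (15|47)=-1; sign (−1)^1·+1^1·-1^1 = +1.
(a,b)_43: α=1, u≡15; β=1, v≡41 (mod 43); (15|43)=+1, (41|43)=+1; sign (−1)^1·+1^1·+1^1 = -1.
|Ram(19058030, -58609)| = 2, even; anisotropic at {2, 43}.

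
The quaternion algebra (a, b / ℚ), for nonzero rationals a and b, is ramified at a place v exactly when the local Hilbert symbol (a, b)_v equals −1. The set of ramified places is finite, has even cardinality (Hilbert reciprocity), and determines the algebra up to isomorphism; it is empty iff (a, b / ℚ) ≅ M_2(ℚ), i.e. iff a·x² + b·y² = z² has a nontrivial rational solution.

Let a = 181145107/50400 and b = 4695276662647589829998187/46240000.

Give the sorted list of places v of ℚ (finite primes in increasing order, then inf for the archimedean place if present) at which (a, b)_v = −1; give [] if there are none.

[2, 3, 7, 11, 13, 19]

Mod squares: a ≡ 58058, b ≡ 5187. Check v ∈ {∞, 2, 3, 5, 7, 11, 13, 17, 19, 29}.
v=7: a=7^-1·(≡6), b=7^3·(≡5) mod 7; (6|7)=-1, (5|7)=-1; (−1)^{-1·3·3}·(-1)^3·(-1)^-1 = -1.
v=3: a=3^-2·(≡2), b=3^5·(≡1) mod 3; (2|3)=-1, (1|3)=+1; (−1)^{-2·5·1}·(-1)^5·(+1)^-2 = -1.
v=5: a=5^-2·(≡2), b=5^-4·(≡3) mod 5; (2|5)=-1, (3|5)=-1; (−1)^{-2·-4·2}·(-1)^-4·(-1)^-2 = +1.
v=17: a=17^0·(≡5), b=17^-2·(≡13) mod 17; (5|17)=-1, (13|17)=+1; (−1)^{0·-2·8}·(-1)^-2·(+1)^0 = +1.
v=13: a=13^1·(≡6), b=13^3·(≡4) mod 13; (6|13)=-1, (4|13)=+1; (−1)^{1·3·6}·(-1)^3·(+1)^1 = -1.
v=∞: 58058 > 0 and 5187 > 0  ⇒  (a,b)_∞ = +1.
v=11: a=11^3·(≡3), b=11^4·(≡10) mod 11; (3|11)=+1, (10|11)=-1; (−1)^{3·4·5}·(+1)^4·(-1)^3 = -1.
v=2: v_2(a)=-5, v_2(b)=-8; units ≡ 5, 3 (mod 8); ε·ε+αω+βω = 0·1+-5·1+-8·1 ≡ 1  ⇒  (a,b)_2 = -1.
v=29: a=29^1·(≡7), b=29^4·(≡9) mod 29; (7|29)=+1, (9|29)=+1; (−1)^{1·4·14}·(+1)^4·(+1)^1 = +1.
v=19: a=19^2·(≡14), b=19^5·(≡6) mod 19; (14|19)=-1, (6|19)=+1; (−1)^{2·5·9}·(-1)^5·(+1)^2 = -1.
(58058, 5187 / ℚ) ramifies at {2, 3, 7, 11, 13, 19}: a division algebra.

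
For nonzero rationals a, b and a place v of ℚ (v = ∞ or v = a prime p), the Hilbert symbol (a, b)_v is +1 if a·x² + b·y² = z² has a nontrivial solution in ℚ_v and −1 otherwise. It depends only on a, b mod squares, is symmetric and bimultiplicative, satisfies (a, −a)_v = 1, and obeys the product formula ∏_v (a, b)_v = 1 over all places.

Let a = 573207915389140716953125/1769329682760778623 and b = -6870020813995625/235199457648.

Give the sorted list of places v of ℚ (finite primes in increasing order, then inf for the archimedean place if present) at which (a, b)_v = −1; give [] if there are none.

(a, b) ≡ (43355, -8671) mod (ℚ^×)²; places V = {2, 3, 5, 11, 13, 19, 23, 29, 43, 53, ∞}.
(a,b)_19: α=6, u≡17; β=4, v≡3 (mod 19); (17|19)=+1, (3|19)=-1; sign (−1)^0·+1^4·-1^6 = +1.
(a,b)_∞: sgn(43355)=+, sgn(-8671)=−, so +1.
(a,b)_13: α=1, u≡5; β=1, v≡12 (mod 13); (5|13)=-1, (12|13)=+1; sign (−1)^0·-1^1·+1^1 = -1.
(a,b)_5: α=7, u≡4; β=4, v≡4 (mod 5); (4|5)=+1, (4|5)=+1; sign (−1)^0·+1^4·+1^7 = +1.
(a,b)_11: α=2, u≡5; β=2, v≡2 (mod 11); (5|11)=+1, (2|11)=-1; sign (−1)^0·+1^2·-1^2 = +1.
(a,b)_3: α=-8, u≡2; β=-4, v≡2 (mod 3); (2|3)=-1, (2|3)=-1; sign (−1)^0·-1^-4·-1^-8 = +1.
(a,b)_53: α=-6, u≡1; β=-4, v≡30 (mod 53); (1|53)=+1, (30|53)=-1; sign (−1)^0·+1^-4·-1^-6 = +1.
(a,b)_2: α=0, β=-4; u≡3, v≡1 (mod 8); ε(u)ε(v)=1·0, αω(v)=0·0, βω(u)=-4·1; sum ≡ 0  ⇒  +1.
(a,b)_23: α=-3, u≡21; β=-1, v≡11 (mod 23); (21|23)=-1, (11|23)=-1; sign (−1)^1·-1^-1·-1^-3 = -1.
(a,b)_29: α=1, u≡7; β=1, v≡25 (mod 29); (7|29)=+1, (25|29)=+1; sign (−1)^0·+1^1·+1^1 = +1.
(a,b)_43: α=4, u≡4; β=2, v≡21 (mod 43); (4|43)=+1, (21|43)=+1; sign (−1)^0·+1^2·+1^4 = +1.
Ram(43355, -8671) = {13, 23}; no ℚ_13-point on the conic.

[13, 23]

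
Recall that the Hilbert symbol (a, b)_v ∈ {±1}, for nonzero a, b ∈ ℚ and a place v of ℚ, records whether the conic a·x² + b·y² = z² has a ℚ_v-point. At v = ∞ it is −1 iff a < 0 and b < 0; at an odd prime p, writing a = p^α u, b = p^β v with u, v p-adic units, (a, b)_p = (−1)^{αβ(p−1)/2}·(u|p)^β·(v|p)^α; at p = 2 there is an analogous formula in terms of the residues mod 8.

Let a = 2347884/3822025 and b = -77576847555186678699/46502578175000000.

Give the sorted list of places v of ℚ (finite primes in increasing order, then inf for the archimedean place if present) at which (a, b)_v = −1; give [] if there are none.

Mod squares: a ≡ 11, b ≡ -2093. Check v ∈ {∞, 2, 3, 5, 7, 11, 13, 17, 23}.
v=17: a=17^-2·(≡3), b=17^-2·(≡2) mod 17; (3|17)=-1, (2|17)=+1; (−1)^{-2·-2·8}·(-1)^-2·(+1)^-2 = +1.
v=∞: 11 > 0 and -2093 < 0  ⇒  (a,b)_∞ = +1.
v=13: a=13^0·(≡7), b=13^3·(≡8) mod 13; (7|13)=-1, (8|13)=-1; (−1)^{0·3·6}·(-1)^3·(-1)^0 = -1.
v=23: a=23^-2·(≡7), b=23^-5·(≡4) mod 23; (7|23)=-1, (4|23)=+1; (−1)^{-2·-5·11}·(-1)^-5·(+1)^-2 = -1.
v=3: a=3^2·(≡2), b=3^4·(≡1) mod 3; (2|3)=-1, (1|3)=+1; (−1)^{2·4·1}·(-1)^4·(+1)^2 = +1.
v=7: a=7^2·(≡2), b=7^5·(≡4) mod 7; (2|7)=+1, (4|7)=+1; (−1)^{2·5·3}·(+1)^5·(+1)^2 = +1.
v=2: v_2(a)=2, v_2(b)=-6; units ≡ 3, 3 (mod 8); ε·ε+αω+βω = 1·1+2·1+-6·1 ≡ 1  ⇒  (a,b)_2 = -1.
v=5: a=5^-2·(≡4), b=5^-8·(≡2) mod 5; (4|5)=+1, (2|5)=-1; (−1)^{-2·-8·2}·(+1)^-8·(-1)^-2 = +1.
v=11: a=11^3·(≡9), b=11^10·(≡6) mod 11; (9|11)=+1, (6|11)=-1; (−1)^{3·10·5}·(+1)^10·(-1)^3 = -1.
(11, -2093 / ℚ) ramifies at {2, 11, 13, 23}: a division algebra.

[2, 11, 13, 23]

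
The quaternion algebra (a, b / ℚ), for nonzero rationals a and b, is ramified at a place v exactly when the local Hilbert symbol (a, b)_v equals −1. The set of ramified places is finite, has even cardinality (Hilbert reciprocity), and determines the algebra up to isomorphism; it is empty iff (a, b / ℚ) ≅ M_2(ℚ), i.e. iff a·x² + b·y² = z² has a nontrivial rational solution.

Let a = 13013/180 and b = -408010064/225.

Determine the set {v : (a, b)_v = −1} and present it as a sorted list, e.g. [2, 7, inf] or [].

Mod squares: a ≡ 385, b ≡ -4301. Check v ∈ {∞, 2, 3, 5, 7, 11, 13, 17, 23}.
v=17: a=17^0·(≡11), b=17^1·(≡2) mod 17; (11|17)=-1, (2|17)=+1; (−1)^{0·1·8}·(-1)^1·(+1)^0 = -1.
v=11: a=11^1·(≡7), b=11^3·(≡3) mod 11; (7|11)=-1, (3|11)=+1; (−1)^{1·3·5}·(-1)^3·(+1)^1 = +1.
v=13: a=13^2·(≡7), b=13^0·(≡8) mod 13; (7|13)=-1, (8|13)=-1; (−1)^{2·0·6}·(-1)^0·(-1)^2 = +1.
v=∞: 385 > 0 and -4301 < 0  ⇒  (a,b)_∞ = +1.
v=3: a=3^-2·(≡1), b=3^-2·(≡1) mod 3; (1|3)=+1, (1|3)=+1; (−1)^{-2·-2·1}·(+1)^-2·(+1)^-2 = +1.
v=2: v_2(a)=-2, v_2(b)=4; units ≡ 1, 3 (mod 8); ε·ε+αω+βω = 0·1+-2·1+4·0 ≡ 0  ⇒  (a,b)_2 = +1.
v=7: a=7^1·(≡5), b=7^2·(≡2) mod 7; (5|7)=-1, (2|7)=+1; (−1)^{1·2·3}·(-1)^2·(+1)^1 = +1.
v=5: a=5^-1·(≡3), b=5^-2·(≡4) mod 5; (3|5)=-1, (4|5)=+1; (−1)^{-1·-2·2}·(-1)^-2·(+1)^-1 = +1.
v=23: a=23^0·(≡7), b=23^1·(≡21) mod 23; (7|23)=-1, (21|23)=-1; (−1)^{0·1·11}·(-1)^1·(-1)^0 = -1.
Ram(385, -4301) = {17, 23}; no ℚ_17-point on the conic.

[17, 23]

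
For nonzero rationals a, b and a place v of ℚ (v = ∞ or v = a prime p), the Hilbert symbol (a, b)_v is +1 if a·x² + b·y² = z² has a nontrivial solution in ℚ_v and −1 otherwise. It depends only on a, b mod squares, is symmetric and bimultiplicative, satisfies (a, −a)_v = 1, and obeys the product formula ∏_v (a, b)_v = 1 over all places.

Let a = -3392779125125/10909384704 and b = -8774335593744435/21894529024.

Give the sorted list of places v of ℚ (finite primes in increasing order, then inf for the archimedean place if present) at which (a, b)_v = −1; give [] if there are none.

[5, inf]

Mod squares: a ≡ -5, b ≡ -435. Check v ∈ {∞, 2, 3, 5, 11, 13, 17, 19, 23, 29}.
v=2: v_2(a)=-22, v_2(b)=-18; units ≡ 3, 5 (mod 8); ε·ε+αω+βω = 1·0+-22·1+-18·1 ≡ 0  ⇒  (a,b)_2 = +1.
v=11: a=11^0·(≡8), b=11^2·(≡5) mod 11; (8|11)=-1, (5|11)=+1; (−1)^{0·2·5}·(-1)^2·(+1)^0 = +1.
v=19: a=19^2·(≡2), b=19^4·(≡2) mod 19; (2|19)=-1, (2|19)=-1; (−1)^{2·4·9}·(-1)^4·(-1)^2 = +1.
v=17: a=17^-2·(≡12), b=17^-4·(≡14) mod 17; (12|17)=-1, (14|17)=-1; (−1)^{-2·-4·8}·(-1)^-4·(-1)^-2 = +1.
v=∞: -5 < 0 and -435 < 0  ⇒  (a,b)_∞ = -1.
v=3: a=3^-2·(≡1), b=3^3·(≡2) mod 3; (1|3)=+1, (2|3)=-1; (−1)^{-2·3·1}·(+1)^3·(-1)^-2 = +1.
v=13: a=13^2·(≡2), b=13^2·(≡7) mod 13; (2|13)=-1, (7|13)=-1; (−1)^{2·2·6}·(-1)^2·(-1)^2 = +1.
v=29: a=29^2·(≡25), b=29^3·(≡27) mod 29; (25|29)=+1, (27|29)=-1; (−1)^{2·3·14}·(+1)^3·(-1)^2 = +1.
v=23: a=23^2·(≡6), b=23^0·(≡2) mod 23; (6|23)=+1, (2|23)=+1; (−1)^{2·0·11}·(+1)^0·(+1)^2 = +1.
v=5: a=5^3·(≡1), b=5^1·(≡2) mod 5; (1|5)=+1, (2|5)=-1; (−1)^{3·1·2}·(+1)^1·(-1)^3 = -1.
Ram(-5, -435) = {5, ∞}; no ℚ_5-point on the conic.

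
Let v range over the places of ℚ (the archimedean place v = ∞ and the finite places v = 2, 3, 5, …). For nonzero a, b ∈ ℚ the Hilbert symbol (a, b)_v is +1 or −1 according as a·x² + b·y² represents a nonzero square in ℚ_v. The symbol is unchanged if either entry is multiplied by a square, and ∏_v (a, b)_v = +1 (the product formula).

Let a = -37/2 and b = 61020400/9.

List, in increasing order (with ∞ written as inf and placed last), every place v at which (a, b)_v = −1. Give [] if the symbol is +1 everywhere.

[2, 7, 19, 37]

(a, b) ≡ (-74, 152551) mod (ℚ^×)²; places V = {2, 3, 5, 7, 19, 31, 37, ∞}.
(a,b)_2: α=-1, β=4; u≡3, v≡7 (mod 8); ε(u)ε(v)=1·1, αω(v)=-1·0, βω(u)=4·1; sum ≡ 1  ⇒  -1.
(a,b)_19: α=0, u≡10; β=1, v≡16 (mod 19); (10|19)=-1, (16|19)=+1; sign (−1)^0·-1^1·+1^0 = -1.
(a,b)_31: α=0, u≡28; β=1, v≡13 (mod 31); (28|31)=+1, (13|31)=-1; sign (−1)^0·+1^1·-1^0 = +1.
(a,b)_3: α=0, u≡1; β=-2, v≡1 (mod 3); (1|3)=+1, (1|3)=+1; sign (−1)^0·+1^-2·+1^0 = +1.
(a,b)_7: α=0, u≡6; β=1, v≡1 (mod 7); (6|7)=-1, (1|7)=+1; sign (−1)^0·-1^1·+1^0 = -1.
(a,b)_37: α=1, u≡18; β=1, v≡4 (mod 37); (18|37)=-1, (4|37)=+1; sign (−1)^0·-1^1·+1^1 = -1.
(a,b)_∞: sgn(-74)=−, sgn(152551)=+, so +1.
(a,b)_5: α=0, u≡4; β=2, v≡4 (mod 5); (4|5)=+1, (4|5)=+1; sign (−1)^0·+1^2·+1^0 = +1.
Ram(-74, 152551) = {2, 7, 19, 37}; no ℚ_2-point on the conic.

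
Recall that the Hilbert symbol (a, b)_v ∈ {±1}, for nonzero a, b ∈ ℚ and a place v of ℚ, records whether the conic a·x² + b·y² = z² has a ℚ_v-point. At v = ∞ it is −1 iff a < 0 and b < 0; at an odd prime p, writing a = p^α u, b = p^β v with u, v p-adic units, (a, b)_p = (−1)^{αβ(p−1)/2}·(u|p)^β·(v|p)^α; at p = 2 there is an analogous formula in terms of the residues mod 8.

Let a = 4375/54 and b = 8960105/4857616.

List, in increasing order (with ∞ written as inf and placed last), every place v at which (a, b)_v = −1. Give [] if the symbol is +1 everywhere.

[3, 5]

Mod squares: a ≡ 42, b ≡ 6545. Check v ∈ {∞, 2, 3, 5, 7, 11, 17, 19, 29, 37}.
v=3: a=3^-3·(≡2), b=3^0·(≡2) mod 3; (2|3)=-1, (2|3)=-1; (−1)^{-3·0·1}·(-1)^0·(-1)^-3 = -1.
v=2: v_2(a)=-1, v_2(b)=-4; units ≡ 5, 1 (mod 8); ε·ε+αω+βω = 0·0+-1·0+-4·1 ≡ 0  ⇒  (a,b)_2 = +1.
v=11: a=11^0·(≡3), b=11^1·(≡1) mod 11; (3|11)=+1, (1|11)=+1; (−1)^{0·1·5}·(+1)^1·(+1)^0 = +1.
v=7: a=7^1·(≡6), b=7^1·(≡2) mod 7; (6|7)=-1, (2|7)=+1; (−1)^{1·1·3}·(-1)^1·(+1)^1 = +1.
v=17: a=17^0·(≡2), b=17^1·(≡7) mod 17; (2|17)=+1, (7|17)=-1; (−1)^{0·1·8}·(+1)^1·(-1)^0 = +1.
v=37: a=37^0·(≡31), b=37^2·(≡26) mod 37; (31|37)=-1, (26|37)=+1; (−1)^{0·2·18}·(-1)^2·(+1)^0 = +1.
v=∞: 42 > 0 and 6545 > 0  ⇒  (a,b)_∞ = +1.
v=5: a=5^4·(≡3), b=5^1·(≡1) mod 5; (3|5)=-1, (1|5)=+1; (−1)^{4·1·2}·(-1)^1·(+1)^4 = -1.
v=29: a=29^0·(≡1), b=29^-2·(≡24) mod 29; (1|29)=+1, (24|29)=+1; (−1)^{0·-2·14}·(+1)^-2·(+1)^0 = +1.
v=19: a=19^0·(≡11), b=19^-2·(≡7) mod 19; (11|19)=+1, (7|19)=+1; (−1)^{0·-2·9}·(+1)^-2·(+1)^0 = +1.
|Ram(42, 6545)| = 2, even; anisotropic at {3, 5}.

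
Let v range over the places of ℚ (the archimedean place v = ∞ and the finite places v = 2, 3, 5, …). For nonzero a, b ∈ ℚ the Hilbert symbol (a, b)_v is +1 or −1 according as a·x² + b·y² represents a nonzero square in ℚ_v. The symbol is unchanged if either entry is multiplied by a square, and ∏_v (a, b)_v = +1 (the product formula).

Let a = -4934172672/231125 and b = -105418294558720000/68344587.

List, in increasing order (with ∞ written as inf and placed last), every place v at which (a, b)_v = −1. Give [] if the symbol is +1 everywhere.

[11, inf]

(a, b) ≡ (-110, -66) mod (ℚ^×)²; places V = {2, 3, 5, 11, 13, 37, 43, ∞}.
(a,b)_37: α=0, u≡11; β=-2, v≡31 (mod 37); (11|37)=+1, (31|37)=-1; sign (−1)^0·+1^-2·-1^0 = +1.
(a,b)_5: α=-3, u≡2; β=4, v≡4 (mod 5); (2|5)=-1, (4|5)=+1; sign (−1)^0·-1^4·+1^-3 = +1.
(a,b)_3: α=4, u≡1; β=-3, v≡2 (mod 3); (1|3)=+1, (2|3)=-1; sign (−1)^0·+1^-3·-1^4 = +1.
(a,b)_11: α=1, u≡4; β=1, v≡9 (mod 11); (4|11)=+1, (9|11)=+1; sign (−1)^1·+1^1·+1^1 = -1.
(a,b)_2: α=15, β=29; u≡1, v≡7 (mod 8); ε(u)ε(v)=0·1, αω(v)=15·0, βω(u)=29·0; sum ≡ 0  ⇒  +1.
(a,b)_43: α=-2, u≡18; β=-2, v≡20 (mod 43); (18|43)=-1, (20|43)=-1; sign (−1)^0·-1^-2·-1^-2 = +1.
(a,b)_∞: sgn(-110)=−, sgn(-66)=−, so -1.
(a,b)_13: α=2, u≡2; β=4, v≡1 (mod 13); (2|13)=-1, (1|13)=+1; sign (−1)^0·-1^4·+1^2 = +1.
Ram(-110, -66) = {11, ∞}; no ℚ_11-point on the conic.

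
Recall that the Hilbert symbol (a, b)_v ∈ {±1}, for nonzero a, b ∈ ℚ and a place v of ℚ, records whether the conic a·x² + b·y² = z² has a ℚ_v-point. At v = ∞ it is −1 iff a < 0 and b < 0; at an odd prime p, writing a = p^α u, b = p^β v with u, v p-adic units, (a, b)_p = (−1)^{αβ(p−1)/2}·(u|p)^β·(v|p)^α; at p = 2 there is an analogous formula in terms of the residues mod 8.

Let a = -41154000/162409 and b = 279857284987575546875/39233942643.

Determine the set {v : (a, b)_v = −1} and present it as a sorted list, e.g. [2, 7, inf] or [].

Mod squares: a ≡ -285, b ≡ 10545. Check v ∈ {∞, 2, 3, 5, 7, 13, 17, 19, 31, 37}.
v=31: a=31^-2·(≡8), b=31^-4·(≡7) mod 31; (8|31)=+1, (7|31)=+1; (−1)^{-2·-4·15}·(+1)^-4·(+1)^-2 = +1.
v=5: a=5^3·(≡2), b=5^7·(≡4) mod 5; (2|5)=-1, (4|5)=+1; (−1)^{3·7·2}·(-1)^7·(+1)^3 = -1.
v=17: a=17^0·(≡1), b=17^-2·(≡3) mod 17; (1|17)=+1, (3|17)=-1; (−1)^{0·-2·8}·(+1)^-2·(-1)^0 = +1.
v=37: a=37^0·(≡4), b=37^3·(≡10) mod 37; (4|37)=+1, (10|37)=+1; (−1)^{0·3·18}·(+1)^3·(+1)^0 = +1.
v=7: a=7^0·(≡4), b=7^-2·(≡5) mod 7; (4|7)=+1, (5|7)=-1; (−1)^{0·-2·3}·(+1)^-2·(-1)^0 = +1.
v=∞: -285 < 0 and 10545 > 0  ⇒  (a,b)_∞ = +1.
v=13: a=13^-2·(≡4), b=13^4·(≡11) mod 13; (4|13)=+1, (11|13)=-1; (−1)^{-2·4·6}·(+1)^4·(-1)^-2 = +1.
v=3: a=3^1·(≡1), b=3^-1·(≡2) mod 3; (1|3)=+1, (2|3)=-1; (−1)^{1·-1·1}·(+1)^-1·(-1)^1 = +1.
v=19: a=19^3·(≡5), b=19^5·(≡1) mod 19; (5|19)=+1, (1|19)=+1; (−1)^{3·5·9}·(+1)^5·(+1)^3 = -1.
v=2: v_2(a)=4, v_2(b)=0; units ≡ 3, 1 (mod 8); ε·ε+αω+βω = 1·0+4·0+0·1 ≡ 0  ⇒  (a,b)_2 = +1.
Ram(-285, 10545) = {5, 19}; no ℚ_5-point on the conic.

[5, 19]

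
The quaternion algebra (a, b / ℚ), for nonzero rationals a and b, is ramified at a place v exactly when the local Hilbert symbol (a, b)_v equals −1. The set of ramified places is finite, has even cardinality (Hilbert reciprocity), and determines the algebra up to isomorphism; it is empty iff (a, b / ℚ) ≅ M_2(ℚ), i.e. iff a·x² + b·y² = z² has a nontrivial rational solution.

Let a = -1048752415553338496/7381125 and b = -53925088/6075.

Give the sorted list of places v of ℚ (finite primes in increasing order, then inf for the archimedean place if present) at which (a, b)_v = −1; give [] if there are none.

[2, 3, 17, inf]

Mod squares: a ≡ -170170, b ≡ -714. Check v ∈ {∞, 2, 3, 5, 7, 11, 13, 17}.
v=3: a=3^-10·(≡2), b=3^-5·(≡2) mod 3; (2|3)=-1, (2|3)=-1; (−1)^{-10·-5·1}·(-1)^-5·(-1)^-10 = -1.
v=13: a=13^1·(≡4), b=13^0·(≡1) mod 13; (4|13)=+1, (1|13)=+1; (−1)^{1·0·6}·(+1)^0·(+1)^1 = +1.
v=2: v_2(a)=7, v_2(b)=5; units ≡ 3, 3 (mod 8); ε·ε+αω+βω = 1·1+7·1+5·1 ≡ 1  ⇒  (a,b)_2 = -1.
v=5: a=5^-3·(≡1), b=5^-2·(≡4) mod 5; (1|5)=+1, (4|5)=+1; (−1)^{-3·-2·2}·(+1)^-2·(+1)^-3 = +1.
v=17: a=17^5·(≡6), b=17^3·(≡1) mod 17; (6|17)=-1, (1|17)=+1; (−1)^{5·3·8}·(-1)^3·(+1)^5 = -1.
v=7: a=7^9·(≡4), b=7^3·(≡3) mod 7; (4|7)=+1, (3|7)=-1; (−1)^{9·3·3}·(+1)^3·(-1)^9 = +1.
v=11: a=11^1·(≡6), b=11^0·(≡1) mod 11; (6|11)=-1, (1|11)=+1; (−1)^{1·0·5}·(-1)^0·(+1)^1 = +1.
v=∞: -170170 < 0 and -714 < 0  ⇒  (a,b)_∞ = -1.
|Ram(-170170, -714)| = 4, even; anisotropic at {2, 3, 17, ∞}.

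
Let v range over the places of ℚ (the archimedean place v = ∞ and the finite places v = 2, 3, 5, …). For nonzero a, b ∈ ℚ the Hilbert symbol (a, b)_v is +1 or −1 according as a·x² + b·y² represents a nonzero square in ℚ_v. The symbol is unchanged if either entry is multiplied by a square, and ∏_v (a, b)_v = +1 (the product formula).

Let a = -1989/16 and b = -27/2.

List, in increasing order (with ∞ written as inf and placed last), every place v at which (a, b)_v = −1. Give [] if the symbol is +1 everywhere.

(a, b) ≡ (-221, -6) mod (ℚ^×)²; places V = {2, 3, 13, 17, ∞}.
(a,b)_13: α=1, u≡1; β=0, v≡6 (mod 13); (1|13)=+1, (6|13)=-1; sign (−1)^0·+1^0·-1^1 = -1.
(a,b)_17: α=1, u≡15; β=0, v≡12 (mod 17); (15|17)=+1, (12|17)=-1; sign (−1)^0·+1^0·-1^1 = -1.
(a,b)_∞: sgn(-221)=−, sgn(-6)=−, so -1.
(a,b)_3: α=2, u≡1; β=3, v≡1 (mod 3); (1|3)=+1, (1|3)=+1; sign (−1)^0·+1^3·+1^2 = +1.
(a,b)_2: α=-4, β=-1; u≡3, v≡5 (mod 8); ε(u)ε(v)=1·0, αω(v)=-4·1, βω(u)=-1·1; sum ≡ 1  ⇒  -1.
|Ram(-221, -6)| = 4, even; anisotropic at {2, 13, 17, ∞}.

[2, 13, 17, inf]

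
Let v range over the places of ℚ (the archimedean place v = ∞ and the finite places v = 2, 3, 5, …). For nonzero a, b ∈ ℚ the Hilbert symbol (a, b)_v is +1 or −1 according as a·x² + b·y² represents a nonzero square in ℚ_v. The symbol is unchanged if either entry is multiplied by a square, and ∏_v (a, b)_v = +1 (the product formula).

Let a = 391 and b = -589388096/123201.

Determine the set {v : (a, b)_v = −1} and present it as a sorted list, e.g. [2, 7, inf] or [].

Mod squares: a ≡ 391, b ≡ -629. Check v ∈ {∞, 2, 3, 11, 13, 17, 23, 37}.
v=11: a=11^0·(≡6), b=11^4·(≡4) mod 11; (6|11)=-1, (4|11)=+1; (−1)^{0·4·5}·(-1)^4·(+1)^0 = +1.
v=23: a=23^1·(≡17), b=23^0·(≡17) mod 23; (17|23)=-1, (17|23)=-1; (−1)^{1·0·11}·(-1)^0·(-1)^1 = -1.
v=17: a=17^1·(≡6), b=17^1·(≡7) mod 17; (6|17)=-1, (7|17)=-1; (−1)^{1·1·8}·(-1)^1·(-1)^1 = +1.
v=2: v_2(a)=0, v_2(b)=6; units ≡ 7, 3 (mod 8); ε·ε+αω+βω = 1·1+0·1+6·0 ≡ 1  ⇒  (a,b)_2 = -1.
v=13: a=13^0·(≡1), b=13^-2·(≡2) mod 13; (1|13)=+1, (2|13)=-1; (−1)^{0·-2·6}·(+1)^-2·(-1)^0 = +1.
v=∞: 391 > 0 and -629 < 0  ⇒  (a,b)_∞ = +1.
v=3: a=3^0·(≡1), b=3^-6·(≡1) mod 3; (1|3)=+1, (1|3)=+1; (−1)^{0·-6·1}·(+1)^-6·(+1)^0 = +1.
v=37: a=37^0·(≡21), b=37^1·(≡31) mod 37; (21|37)=+1, (31|37)=-1; (−1)^{0·1·18}·(+1)^1·(-1)^0 = +1.
|Ram(391, -629)| = 2, even; anisotropic at {2, 23}.

[2, 23]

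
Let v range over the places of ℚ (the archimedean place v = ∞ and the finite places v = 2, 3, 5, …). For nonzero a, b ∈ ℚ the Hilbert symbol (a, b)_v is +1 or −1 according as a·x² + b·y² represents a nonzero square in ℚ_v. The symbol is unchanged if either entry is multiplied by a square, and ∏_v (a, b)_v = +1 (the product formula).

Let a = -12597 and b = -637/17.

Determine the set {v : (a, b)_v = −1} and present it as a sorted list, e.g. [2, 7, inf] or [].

[2, 13, 17, inf]

Mod squares: a ≡ -12597, b ≡ -221. Check v ∈ {∞, 2, 3, 7, 13, 17, 19}.
v=2: v_2(a)=0, v_2(b)=0; units ≡ 3, 3 (mod 8); ε·ε+αω+βω = 1·1+0·1+0·1 ≡ 1  ⇒  (a,b)_2 = -1.
v=19: a=19^1·(≡2), b=19^0·(≡5) mod 19; (2|19)=-1, (5|19)=+1; (−1)^{1·0·9}·(-1)^0·(+1)^1 = +1.
v=13: a=13^1·(≡6), b=13^1·(≡4) mod 13; (6|13)=-1, (4|13)=+1; (−1)^{1·1·6}·(-1)^1·(+1)^1 = -1.
v=∞: -12597 < 0 and -221 < 0  ⇒  (a,b)_∞ = -1.
v=3: a=3^1·(≡1), b=3^0·(≡1) mod 3; (1|3)=+1, (1|3)=+1; (−1)^{1·0·1}·(+1)^0·(+1)^1 = +1.
v=17: a=17^1·(≡7), b=17^-1·(≡9) mod 17; (7|17)=-1, (9|17)=+1; (−1)^{1·-1·8}·(-1)^-1·(+1)^1 = -1.
v=7: a=7^0·(≡3), b=7^2·(≡5) mod 7; (3|7)=-1, (5|7)=-1; (−1)^{0·2·3}·(-1)^2·(-1)^0 = +1.
|Ram(-12597, -221)| = 4, even; anisotropic at {2, 13, 17, ∞}.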